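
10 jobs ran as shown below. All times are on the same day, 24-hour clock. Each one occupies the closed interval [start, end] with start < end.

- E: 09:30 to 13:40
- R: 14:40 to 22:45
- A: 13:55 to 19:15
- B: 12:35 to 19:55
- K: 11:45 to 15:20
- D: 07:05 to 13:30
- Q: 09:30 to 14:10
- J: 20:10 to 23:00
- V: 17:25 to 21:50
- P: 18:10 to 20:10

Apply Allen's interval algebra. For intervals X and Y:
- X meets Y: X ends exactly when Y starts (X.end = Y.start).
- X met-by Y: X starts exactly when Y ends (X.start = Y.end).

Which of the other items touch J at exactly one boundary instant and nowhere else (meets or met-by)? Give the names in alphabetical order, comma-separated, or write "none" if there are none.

Target J = [20:10, 23:00].
A [13:55, 19:15] → before → no.
B [12:35, 19:55] → before → no.
D [07:05, 13:30] → before → no.
E [09:30, 13:40] → before → no.
K [11:45, 15:20] → before → no.
P [18:10, 20:10] → meets → yes.
Q [09:30, 14:10] → before → no.
R [14:40, 22:45] → overlaps → no.
V [17:25, 21:50] → overlaps → no.
Result: P.

P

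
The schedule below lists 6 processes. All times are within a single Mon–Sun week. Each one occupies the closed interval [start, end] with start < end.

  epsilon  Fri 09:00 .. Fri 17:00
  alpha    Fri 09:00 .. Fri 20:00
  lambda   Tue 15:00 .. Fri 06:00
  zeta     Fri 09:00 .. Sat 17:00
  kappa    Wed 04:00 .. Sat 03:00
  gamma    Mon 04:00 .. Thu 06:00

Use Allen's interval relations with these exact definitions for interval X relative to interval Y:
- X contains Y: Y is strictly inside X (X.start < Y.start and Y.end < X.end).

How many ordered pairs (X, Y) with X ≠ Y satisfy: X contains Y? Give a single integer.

2

Checking all 30 ordered pairs for relation 'contains'; matching pairs in alphabetical order:
(kappa, alpha): kappa contains alpha ✓
(kappa, epsilon): kappa contains epsilon ✓
Count: 2.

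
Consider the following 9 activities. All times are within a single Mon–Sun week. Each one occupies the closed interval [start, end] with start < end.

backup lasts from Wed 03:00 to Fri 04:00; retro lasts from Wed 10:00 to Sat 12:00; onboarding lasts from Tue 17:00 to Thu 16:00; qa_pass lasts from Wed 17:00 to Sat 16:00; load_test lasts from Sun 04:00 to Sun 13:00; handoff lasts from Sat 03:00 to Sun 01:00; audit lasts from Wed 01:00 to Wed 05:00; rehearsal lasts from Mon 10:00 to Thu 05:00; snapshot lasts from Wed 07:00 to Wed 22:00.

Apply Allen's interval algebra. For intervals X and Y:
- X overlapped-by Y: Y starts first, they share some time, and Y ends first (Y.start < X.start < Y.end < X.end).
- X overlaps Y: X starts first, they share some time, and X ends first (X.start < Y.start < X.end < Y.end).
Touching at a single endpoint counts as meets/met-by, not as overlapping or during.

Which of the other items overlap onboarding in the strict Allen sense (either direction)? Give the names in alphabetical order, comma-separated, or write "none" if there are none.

Target onboarding = [Tue 17:00, Thu 16:00].
audit [Wed 01:00, Wed 05:00] → during → no.
backup [Wed 03:00, Fri 04:00] → overlapped-by → yes.
handoff [Sat 03:00, Sun 01:00] → after → no.
load_test [Sun 04:00, Sun 13:00] → after → no.
qa_pass [Wed 17:00, Sat 16:00] → overlapped-by → yes.
rehearsal [Mon 10:00, Thu 05:00] → overlaps → yes.
retro [Wed 10:00, Sat 12:00] → overlapped-by → yes.
snapshot [Wed 07:00, Wed 22:00] → during → no.
Result: backup, qa_pass, rehearsal, retro.

backup, qa_pass, rehearsal, retro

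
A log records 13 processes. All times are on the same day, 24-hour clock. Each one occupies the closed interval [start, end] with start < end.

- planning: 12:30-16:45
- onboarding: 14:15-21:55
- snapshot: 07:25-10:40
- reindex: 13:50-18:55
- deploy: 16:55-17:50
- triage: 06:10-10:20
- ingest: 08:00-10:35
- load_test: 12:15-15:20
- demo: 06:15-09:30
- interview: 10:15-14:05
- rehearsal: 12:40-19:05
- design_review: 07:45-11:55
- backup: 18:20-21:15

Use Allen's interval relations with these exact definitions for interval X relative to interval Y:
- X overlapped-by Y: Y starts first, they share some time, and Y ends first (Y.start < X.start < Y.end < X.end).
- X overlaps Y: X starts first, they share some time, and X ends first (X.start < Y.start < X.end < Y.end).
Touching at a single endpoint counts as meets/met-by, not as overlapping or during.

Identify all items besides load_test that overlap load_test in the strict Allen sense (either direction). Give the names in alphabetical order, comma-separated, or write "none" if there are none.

interview, onboarding, planning, rehearsal, reindex

Target load_test = [12:15, 15:20].
backup [18:20, 21:15] → after → no.
demo [06:15, 09:30] → before → no.
deploy [16:55, 17:50] → after → no.
design_review [07:45, 11:55] → before → no.
ingest [08:00, 10:35] → before → no.
interview [10:15, 14:05] → overlaps → yes.
onboarding [14:15, 21:55] → overlapped-by → yes.
planning [12:30, 16:45] → overlapped-by → yes.
rehearsal [12:40, 19:05] → overlapped-by → yes.
reindex [13:50, 18:55] → overlapped-by → yes.
snapshot [07:25, 10:40] → before → no.
triage [06:10, 10:20] → before → no.
Result: interview, onboarding, planning, rehearsal, reindex.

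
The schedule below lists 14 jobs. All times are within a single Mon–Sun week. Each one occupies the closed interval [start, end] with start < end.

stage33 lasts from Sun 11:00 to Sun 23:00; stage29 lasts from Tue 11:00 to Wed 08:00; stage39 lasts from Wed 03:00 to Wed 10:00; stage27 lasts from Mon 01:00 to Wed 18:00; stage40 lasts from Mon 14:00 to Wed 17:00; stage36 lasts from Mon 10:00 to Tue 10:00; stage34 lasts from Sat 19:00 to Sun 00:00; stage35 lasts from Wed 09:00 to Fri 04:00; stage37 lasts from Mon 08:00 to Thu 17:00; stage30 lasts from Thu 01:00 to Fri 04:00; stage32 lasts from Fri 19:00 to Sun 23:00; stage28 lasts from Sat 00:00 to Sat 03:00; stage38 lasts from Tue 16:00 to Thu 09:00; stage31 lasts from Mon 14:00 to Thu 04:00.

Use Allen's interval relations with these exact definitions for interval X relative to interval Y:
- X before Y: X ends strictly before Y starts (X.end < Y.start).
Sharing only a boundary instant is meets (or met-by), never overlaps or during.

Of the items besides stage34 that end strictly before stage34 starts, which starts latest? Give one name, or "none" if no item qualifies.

stage28

Target stage34 = [Sat 19:00, Sun 00:00].
stage27 [Mon 01:00, Wed 18:00] → before → candidate.
stage28 [Sat 00:00, Sat 03:00] → before → candidate.
stage29 [Tue 11:00, Wed 08:00] → before → candidate.
stage30 [Thu 01:00, Fri 04:00] → before → candidate.
stage31 [Mon 14:00, Thu 04:00] → before → candidate.
stage32 [Fri 19:00, Sun 23:00] → contains → excluded.
stage33 [Sun 11:00, Sun 23:00] → after → excluded.
stage35 [Wed 09:00, Fri 04:00] → before → candidate.
stage36 [Mon 10:00, Tue 10:00] → before → candidate.
stage37 [Mon 08:00, Thu 17:00] → before → candidate.
stage38 [Tue 16:00, Thu 09:00] → before → candidate.
stage39 [Wed 03:00, Wed 10:00] → before → candidate.
stage40 [Mon 14:00, Wed 17:00] → before → candidate.
Among candidates, latest start is Sat 00:00 → stage28.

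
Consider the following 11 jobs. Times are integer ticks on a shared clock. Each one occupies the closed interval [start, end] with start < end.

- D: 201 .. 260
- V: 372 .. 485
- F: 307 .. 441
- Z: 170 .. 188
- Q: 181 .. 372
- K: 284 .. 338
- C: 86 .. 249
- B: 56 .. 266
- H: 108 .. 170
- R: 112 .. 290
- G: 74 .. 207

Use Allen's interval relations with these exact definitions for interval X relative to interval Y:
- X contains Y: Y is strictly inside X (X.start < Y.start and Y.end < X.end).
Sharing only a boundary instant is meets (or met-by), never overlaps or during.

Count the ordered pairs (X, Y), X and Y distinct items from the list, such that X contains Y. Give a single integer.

13

Checking all 110 ordered pairs for relation 'contains'; matching pairs in alphabetical order:
(B, C): B contains C ✓
(B, D): B contains D ✓
(B, G): B contains G ✓
(B, H): B contains H ✓
(B, Z): B contains Z ✓
(C, H): C contains H ✓
(C, Z): C contains Z ✓
(G, H): G contains H ✓
(G, Z): G contains Z ✓
(Q, D): Q contains D ✓
(Q, K): Q contains K ✓
(R, D): R contains D ✓
(R, Z): R contains Z ✓
Count: 13.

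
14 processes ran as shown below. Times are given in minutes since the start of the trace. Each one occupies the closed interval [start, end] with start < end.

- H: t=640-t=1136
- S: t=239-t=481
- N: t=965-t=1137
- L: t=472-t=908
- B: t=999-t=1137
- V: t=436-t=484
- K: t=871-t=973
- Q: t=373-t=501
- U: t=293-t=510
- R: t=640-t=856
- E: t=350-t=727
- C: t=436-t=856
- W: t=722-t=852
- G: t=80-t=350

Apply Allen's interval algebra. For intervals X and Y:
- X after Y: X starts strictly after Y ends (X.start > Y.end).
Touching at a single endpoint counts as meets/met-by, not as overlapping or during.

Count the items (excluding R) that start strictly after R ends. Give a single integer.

Target R = [t=640, t=856].
B [t=999, t=1137] → after → counts.
C [t=436, t=856] → finished-by → no.
E [t=350, t=727] → overlaps → no.
G [t=80, t=350] → before → no.
H [t=640, t=1136] → started-by → no.
K [t=871, t=973] → after → counts.
L [t=472, t=908] → contains → no.
N [t=965, t=1137] → after → counts.
Q [t=373, t=501] → before → no.
S [t=239, t=481] → before → no.
U [t=293, t=510] → before → no.
V [t=436, t=484] → before → no.
W [t=722, t=852] → during → no.
Total: 3.

3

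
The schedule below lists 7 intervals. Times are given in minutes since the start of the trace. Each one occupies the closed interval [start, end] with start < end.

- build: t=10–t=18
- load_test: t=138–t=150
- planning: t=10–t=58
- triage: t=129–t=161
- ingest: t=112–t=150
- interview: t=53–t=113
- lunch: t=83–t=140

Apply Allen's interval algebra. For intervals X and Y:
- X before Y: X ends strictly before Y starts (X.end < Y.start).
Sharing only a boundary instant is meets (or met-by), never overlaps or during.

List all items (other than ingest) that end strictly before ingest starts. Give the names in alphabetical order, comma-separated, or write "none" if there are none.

build, planning

Target ingest = [t=112, t=150].
build [t=10, t=18] → before → yes.
interview [t=53, t=113] → overlaps → no.
load_test [t=138, t=150] → finishes → no.
lunch [t=83, t=140] → overlaps → no.
planning [t=10, t=58] → before → yes.
triage [t=129, t=161] → overlapped-by → no.
Result: build, planning.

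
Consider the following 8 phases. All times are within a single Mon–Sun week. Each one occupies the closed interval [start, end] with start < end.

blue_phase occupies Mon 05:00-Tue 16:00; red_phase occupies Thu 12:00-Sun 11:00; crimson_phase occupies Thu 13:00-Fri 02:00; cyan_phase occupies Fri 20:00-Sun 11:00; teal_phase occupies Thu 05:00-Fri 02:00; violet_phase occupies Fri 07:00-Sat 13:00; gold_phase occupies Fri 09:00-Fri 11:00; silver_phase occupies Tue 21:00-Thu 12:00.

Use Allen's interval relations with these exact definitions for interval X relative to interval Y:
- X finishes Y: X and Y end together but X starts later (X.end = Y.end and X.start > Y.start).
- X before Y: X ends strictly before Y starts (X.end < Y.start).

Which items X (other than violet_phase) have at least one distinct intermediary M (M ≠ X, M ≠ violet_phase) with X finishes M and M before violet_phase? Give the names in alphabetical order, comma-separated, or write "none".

Target violet_phase = [Fri 07:00, Sat 13:00].
Intermediaries M with M before violet_phase: blue_phase, crimson_phase, silver_phase, teal_phase.
Via blue_phase — items with X finishes blue_phase: none.
Via crimson_phase — items with X finishes crimson_phase: none.
Via silver_phase — items with X finishes silver_phase: none.
Via teal_phase — items with X finishes teal_phase: crimson_phase.
Union: crimson_phase.

crimson_phase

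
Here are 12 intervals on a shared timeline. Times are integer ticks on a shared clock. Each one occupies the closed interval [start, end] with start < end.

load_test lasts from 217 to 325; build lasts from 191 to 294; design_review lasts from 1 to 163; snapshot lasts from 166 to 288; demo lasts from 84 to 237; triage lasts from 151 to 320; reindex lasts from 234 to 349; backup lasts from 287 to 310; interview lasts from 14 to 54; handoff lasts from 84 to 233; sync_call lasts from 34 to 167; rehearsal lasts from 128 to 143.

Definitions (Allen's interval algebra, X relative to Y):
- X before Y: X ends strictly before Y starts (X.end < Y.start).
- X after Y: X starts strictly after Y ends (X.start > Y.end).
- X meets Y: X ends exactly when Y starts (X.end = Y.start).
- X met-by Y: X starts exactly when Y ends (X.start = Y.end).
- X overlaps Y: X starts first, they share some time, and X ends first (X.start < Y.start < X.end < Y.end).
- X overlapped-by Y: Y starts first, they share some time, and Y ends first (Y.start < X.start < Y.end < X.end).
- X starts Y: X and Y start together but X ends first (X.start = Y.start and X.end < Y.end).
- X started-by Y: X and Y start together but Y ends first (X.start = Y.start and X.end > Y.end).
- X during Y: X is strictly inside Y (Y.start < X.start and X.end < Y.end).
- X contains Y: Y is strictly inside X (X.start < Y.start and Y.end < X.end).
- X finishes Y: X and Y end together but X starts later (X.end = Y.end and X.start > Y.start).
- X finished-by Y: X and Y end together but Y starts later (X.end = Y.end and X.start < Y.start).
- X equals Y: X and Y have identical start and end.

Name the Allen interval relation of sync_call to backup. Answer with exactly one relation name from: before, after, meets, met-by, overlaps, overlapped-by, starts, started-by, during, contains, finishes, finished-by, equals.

sync_call = [34, 167]; backup = [287, 310].
Compare endpoints: sync_call.start < backup.start, sync_call.start < backup.end, sync_call.end < backup.start, sync_call.end < backup.end.
That pattern is 'before'.

before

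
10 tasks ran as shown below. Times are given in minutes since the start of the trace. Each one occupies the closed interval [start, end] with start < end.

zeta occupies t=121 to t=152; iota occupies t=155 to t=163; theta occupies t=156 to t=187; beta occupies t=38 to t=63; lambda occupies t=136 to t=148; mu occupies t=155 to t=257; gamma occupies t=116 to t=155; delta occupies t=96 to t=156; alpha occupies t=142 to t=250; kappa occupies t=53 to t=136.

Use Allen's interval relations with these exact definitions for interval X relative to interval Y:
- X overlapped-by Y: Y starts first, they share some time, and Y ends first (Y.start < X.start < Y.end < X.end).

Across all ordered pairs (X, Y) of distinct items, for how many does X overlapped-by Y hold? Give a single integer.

12

Checking all 90 ordered pairs for relation 'overlapped-by'; matching pairs in alphabetical order:
(alpha, delta): alpha overlapped-by delta ✓
(alpha, gamma): alpha overlapped-by gamma ✓
(alpha, lambda): alpha overlapped-by lambda ✓
(alpha, zeta): alpha overlapped-by zeta ✓
(delta, kappa): delta overlapped-by kappa ✓
(gamma, kappa): gamma overlapped-by kappa ✓
(iota, delta): iota overlapped-by delta ✓
(kappa, beta): kappa overlapped-by beta ✓
(mu, alpha): mu overlapped-by alpha ✓
(mu, delta): mu overlapped-by delta ✓
(theta, iota): theta overlapped-by iota ✓
(zeta, kappa): zeta overlapped-by kappa ✓
Count: 12.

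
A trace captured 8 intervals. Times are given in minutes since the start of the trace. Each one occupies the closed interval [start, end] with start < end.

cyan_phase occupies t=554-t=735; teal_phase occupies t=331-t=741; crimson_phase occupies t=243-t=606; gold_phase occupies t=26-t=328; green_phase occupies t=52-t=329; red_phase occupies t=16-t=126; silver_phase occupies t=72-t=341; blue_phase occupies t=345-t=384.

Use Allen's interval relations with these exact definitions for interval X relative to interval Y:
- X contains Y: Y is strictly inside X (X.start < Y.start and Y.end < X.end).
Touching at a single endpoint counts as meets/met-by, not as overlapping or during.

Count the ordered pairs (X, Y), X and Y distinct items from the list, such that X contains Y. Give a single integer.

3

Checking all 56 ordered pairs for relation 'contains'; matching pairs in alphabetical order:
(crimson_phase, blue_phase): crimson_phase contains blue_phase ✓
(teal_phase, blue_phase): teal_phase contains blue_phase ✓
(teal_phase, cyan_phase): teal_phase contains cyan_phase ✓
Count: 3.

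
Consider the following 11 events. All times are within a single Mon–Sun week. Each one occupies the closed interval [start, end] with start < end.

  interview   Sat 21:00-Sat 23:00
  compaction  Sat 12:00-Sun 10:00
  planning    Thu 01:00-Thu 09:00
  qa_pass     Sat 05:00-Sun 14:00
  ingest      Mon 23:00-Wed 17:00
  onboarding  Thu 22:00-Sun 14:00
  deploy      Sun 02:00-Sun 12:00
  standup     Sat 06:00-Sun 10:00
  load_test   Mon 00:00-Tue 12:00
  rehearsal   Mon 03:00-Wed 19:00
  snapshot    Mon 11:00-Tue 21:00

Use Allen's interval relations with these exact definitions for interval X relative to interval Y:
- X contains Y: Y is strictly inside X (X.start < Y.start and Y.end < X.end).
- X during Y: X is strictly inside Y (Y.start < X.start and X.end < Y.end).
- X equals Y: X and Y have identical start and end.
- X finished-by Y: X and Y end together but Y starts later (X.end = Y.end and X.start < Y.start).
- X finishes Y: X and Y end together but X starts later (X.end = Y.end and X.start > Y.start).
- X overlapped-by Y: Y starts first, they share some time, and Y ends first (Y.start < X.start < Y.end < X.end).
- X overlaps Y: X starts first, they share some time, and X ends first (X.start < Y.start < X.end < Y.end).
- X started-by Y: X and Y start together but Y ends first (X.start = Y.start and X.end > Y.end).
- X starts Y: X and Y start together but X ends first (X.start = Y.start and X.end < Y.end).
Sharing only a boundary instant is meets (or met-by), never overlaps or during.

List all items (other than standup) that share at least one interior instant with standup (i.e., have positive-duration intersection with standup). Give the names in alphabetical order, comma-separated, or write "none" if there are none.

compaction, deploy, interview, onboarding, qa_pass

Target standup = [Sat 06:00, Sun 10:00].
compaction [Sat 12:00, Sun 10:00] → finishes → yes.
deploy [Sun 02:00, Sun 12:00] → overlapped-by → yes.
ingest [Mon 23:00, Wed 17:00] → before → no.
interview [Sat 21:00, Sat 23:00] → during → yes.
load_test [Mon 00:00, Tue 12:00] → before → no.
onboarding [Thu 22:00, Sun 14:00] → contains → yes.
planning [Thu 01:00, Thu 09:00] → before → no.
qa_pass [Sat 05:00, Sun 14:00] → contains → yes.
rehearsal [Mon 03:00, Wed 19:00] → before → no.
snapshot [Mon 11:00, Tue 21:00] → before → no.
Result: compaction, deploy, interview, onboarding, qa_pass.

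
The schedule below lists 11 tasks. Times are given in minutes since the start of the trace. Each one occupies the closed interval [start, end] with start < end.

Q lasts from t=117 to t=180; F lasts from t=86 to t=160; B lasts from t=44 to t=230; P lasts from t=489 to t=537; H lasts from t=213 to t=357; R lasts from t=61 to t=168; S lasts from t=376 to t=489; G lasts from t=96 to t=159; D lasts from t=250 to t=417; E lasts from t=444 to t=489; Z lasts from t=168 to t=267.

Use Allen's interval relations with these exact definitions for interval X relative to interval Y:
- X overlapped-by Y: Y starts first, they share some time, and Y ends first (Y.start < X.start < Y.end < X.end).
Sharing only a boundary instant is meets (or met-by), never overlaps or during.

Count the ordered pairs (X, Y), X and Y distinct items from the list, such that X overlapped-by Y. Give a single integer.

10

Checking all 110 ordered pairs for relation 'overlapped-by'; matching pairs in alphabetical order:
(D, H): D overlapped-by H ✓
(D, Z): D overlapped-by Z ✓
(H, B): H overlapped-by B ✓
(H, Z): H overlapped-by Z ✓
(Q, F): Q overlapped-by F ✓
(Q, G): Q overlapped-by G ✓
(Q, R): Q overlapped-by R ✓
(S, D): S overlapped-by D ✓
(Z, B): Z overlapped-by B ✓
(Z, Q): Z overlapped-by Q ✓
Count: 10.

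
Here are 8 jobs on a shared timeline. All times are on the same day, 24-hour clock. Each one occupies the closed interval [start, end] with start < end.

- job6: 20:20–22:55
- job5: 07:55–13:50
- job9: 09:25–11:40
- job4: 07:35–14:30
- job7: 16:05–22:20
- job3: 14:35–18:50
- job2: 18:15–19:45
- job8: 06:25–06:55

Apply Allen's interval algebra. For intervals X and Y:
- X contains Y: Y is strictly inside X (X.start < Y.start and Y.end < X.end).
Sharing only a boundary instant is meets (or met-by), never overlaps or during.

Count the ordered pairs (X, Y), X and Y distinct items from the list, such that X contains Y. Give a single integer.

Checking all 56 ordered pairs for relation 'contains'; matching pairs in alphabetical order:
(job4, job5): job4 contains job5 ✓
(job4, job9): job4 contains job9 ✓
(job5, job9): job5 contains job9 ✓
(job7, job2): job7 contains job2 ✓
Count: 4.

4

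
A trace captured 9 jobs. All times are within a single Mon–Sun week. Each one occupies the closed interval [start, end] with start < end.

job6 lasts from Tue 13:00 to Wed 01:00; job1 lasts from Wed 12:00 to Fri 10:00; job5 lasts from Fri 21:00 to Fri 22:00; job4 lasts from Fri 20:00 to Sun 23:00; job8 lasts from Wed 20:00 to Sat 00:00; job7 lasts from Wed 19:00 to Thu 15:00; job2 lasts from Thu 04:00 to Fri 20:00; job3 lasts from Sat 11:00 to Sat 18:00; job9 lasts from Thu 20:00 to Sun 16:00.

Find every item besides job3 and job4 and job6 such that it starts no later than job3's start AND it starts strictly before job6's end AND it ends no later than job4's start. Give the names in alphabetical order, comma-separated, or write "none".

none

Conditions: its start is no later than job3's start (X.start <= Sat 11:00) AND its start is strictly before job6's end (X.start < Wed 01:00) AND its end is no later than job4's start (X.end <= Fri 20:00).
job1: start Wed 12:00 <= Sat 11:00? ✓; start Wed 12:00 < Wed 01:00? ✗; end Fri 10:00 <= Fri 20:00? ✓ → no.
job2: start Thu 04:00 <= Sat 11:00? ✓; start Thu 04:00 < Wed 01:00? ✗; end Fri 20:00 <= Fri 20:00? ✓ → no.
job5: start Fri 21:00 <= Sat 11:00? ✓; start Fri 21:00 < Wed 01:00? ✗; end Fri 22:00 <= Fri 20:00? ✗ → no.
job7: start Wed 19:00 <= Sat 11:00? ✓; start Wed 19:00 < Wed 01:00? ✗; end Thu 15:00 <= Fri 20:00? ✓ → no.
job8: start Wed 20:00 <= Sat 11:00? ✓; start Wed 20:00 < Wed 01:00? ✗; end Sat 00:00 <= Fri 20:00? ✗ → no.
job9: start Thu 20:00 <= Sat 11:00? ✓; start Thu 20:00 < Wed 01:00? ✗; end Sun 16:00 <= Fri 20:00? ✗ → no.
Result: none.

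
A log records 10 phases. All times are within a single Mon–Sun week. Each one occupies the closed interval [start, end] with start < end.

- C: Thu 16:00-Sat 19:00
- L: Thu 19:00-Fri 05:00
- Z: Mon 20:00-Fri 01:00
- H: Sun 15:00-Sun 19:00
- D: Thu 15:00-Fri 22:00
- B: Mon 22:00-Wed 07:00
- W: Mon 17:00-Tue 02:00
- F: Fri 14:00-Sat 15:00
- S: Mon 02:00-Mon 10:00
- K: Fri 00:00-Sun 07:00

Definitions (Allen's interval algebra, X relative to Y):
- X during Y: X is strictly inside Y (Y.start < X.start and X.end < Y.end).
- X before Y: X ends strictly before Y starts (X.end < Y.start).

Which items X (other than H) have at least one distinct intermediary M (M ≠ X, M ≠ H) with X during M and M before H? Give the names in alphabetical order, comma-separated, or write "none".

Target H = [Sun 15:00, Sun 19:00].
Intermediaries M with M before H: B, C, D, F, K, L, S, W, Z.
Via B — items with X during B: none.
Via C — items with X during C: F, L.
Via D — items with X during D: L.
Via F — items with X during F: none.
Via K — items with X during K: F.
Via L — items with X during L: none.
Via S — items with X during S: none.
Via W — items with X during W: none.
Via Z — items with X during Z: B.
Union: B, F, L.

B, F, L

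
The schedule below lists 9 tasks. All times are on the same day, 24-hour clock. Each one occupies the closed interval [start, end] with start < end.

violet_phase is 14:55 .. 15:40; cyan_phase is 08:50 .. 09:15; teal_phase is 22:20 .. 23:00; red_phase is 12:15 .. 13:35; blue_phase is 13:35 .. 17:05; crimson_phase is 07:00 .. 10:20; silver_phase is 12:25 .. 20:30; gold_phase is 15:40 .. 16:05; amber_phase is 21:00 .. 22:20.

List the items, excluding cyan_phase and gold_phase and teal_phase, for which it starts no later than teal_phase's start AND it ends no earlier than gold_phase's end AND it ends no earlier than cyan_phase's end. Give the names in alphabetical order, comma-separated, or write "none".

amber_phase, blue_phase, silver_phase

Conditions: its start is no later than teal_phase's start (X.start <= 22:20) AND its end is no earlier than gold_phase's end (X.end >= 16:05) AND its end is no earlier than cyan_phase's end (X.end >= 09:15).
amber_phase: start 21:00 <= 22:20? ✓; end 22:20 >= 16:05? ✓; end 22:20 >= 09:15? ✓ → yes.
blue_phase: start 13:35 <= 22:20? ✓; end 17:05 >= 16:05? ✓; end 17:05 >= 09:15? ✓ → yes.
crimson_phase: start 07:00 <= 22:20? ✓; end 10:20 >= 16:05? ✗; end 10:20 >= 09:15? ✓ → no.
red_phase: start 12:15 <= 22:20? ✓; end 13:35 >= 16:05? ✗; end 13:35 >= 09:15? ✓ → no.
silver_phase: start 12:25 <= 22:20? ✓; end 20:30 >= 16:05? ✓; end 20:30 >= 09:15? ✓ → yes.
violet_phase: start 14:55 <= 22:20? ✓; end 15:40 >= 16:05? ✗; end 15:40 >= 09:15? ✓ → no.
Result: amber_phase, blue_phase, silver_phase.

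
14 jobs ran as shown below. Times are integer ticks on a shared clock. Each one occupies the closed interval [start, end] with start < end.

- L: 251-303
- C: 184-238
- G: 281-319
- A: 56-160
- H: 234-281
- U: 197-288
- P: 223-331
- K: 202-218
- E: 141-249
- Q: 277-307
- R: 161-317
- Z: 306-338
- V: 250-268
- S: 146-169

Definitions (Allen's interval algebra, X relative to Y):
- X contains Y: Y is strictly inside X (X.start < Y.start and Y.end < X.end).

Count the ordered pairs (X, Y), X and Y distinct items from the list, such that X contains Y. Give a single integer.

20

Checking all 182 ordered pairs for relation 'contains'; matching pairs in alphabetical order:
(C, K): C contains K ✓
(E, C): E contains C ✓
(E, K): E contains K ✓
(E, S): E contains S ✓
(H, V): H contains V ✓
(P, G): P contains G ✓
(P, H): P contains H ✓
(P, L): P contains L ✓
(P, Q): P contains Q ✓
(P, V): P contains V ✓
(R, C): R contains C ✓
(R, H): R contains H ✓
(R, K): R contains K ✓
(R, L): R contains L ✓
(R, Q): R contains Q ✓
(R, U): R contains U ✓
(R, V): R contains V ✓
(U, H): U contains H ✓
(U, K): U contains K ✓
(U, V): U contains V ✓
Count: 20.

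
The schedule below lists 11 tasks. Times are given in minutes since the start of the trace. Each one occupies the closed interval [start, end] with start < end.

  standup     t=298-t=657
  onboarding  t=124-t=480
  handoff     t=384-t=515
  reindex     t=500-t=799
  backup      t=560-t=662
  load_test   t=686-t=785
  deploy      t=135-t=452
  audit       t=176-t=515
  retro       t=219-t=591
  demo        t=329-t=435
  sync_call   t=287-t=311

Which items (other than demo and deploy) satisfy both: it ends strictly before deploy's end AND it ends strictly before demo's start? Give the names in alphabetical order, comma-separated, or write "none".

Conditions: its end is strictly before deploy's end (X.end < t=452) AND its end is strictly before demo's start (X.end < t=329).
audit: end t=515 < t=452? ✗; end t=515 < t=329? ✗ → no.
backup: end t=662 < t=452? ✗; end t=662 < t=329? ✗ → no.
handoff: end t=515 < t=452? ✗; end t=515 < t=329? ✗ → no.
load_test: end t=785 < t=452? ✗; end t=785 < t=329? ✗ → no.
onboarding: end t=480 < t=452? ✗; end t=480 < t=329? ✗ → no.
reindex: end t=799 < t=452? ✗; end t=799 < t=329? ✗ → no.
retro: end t=591 < t=452? ✗; end t=591 < t=329? ✗ → no.
standup: end t=657 < t=452? ✗; end t=657 < t=329? ✗ → no.
sync_call: end t=311 < t=452? ✓; end t=311 < t=329? ✓ → yes.
Result: sync_call.

sync_call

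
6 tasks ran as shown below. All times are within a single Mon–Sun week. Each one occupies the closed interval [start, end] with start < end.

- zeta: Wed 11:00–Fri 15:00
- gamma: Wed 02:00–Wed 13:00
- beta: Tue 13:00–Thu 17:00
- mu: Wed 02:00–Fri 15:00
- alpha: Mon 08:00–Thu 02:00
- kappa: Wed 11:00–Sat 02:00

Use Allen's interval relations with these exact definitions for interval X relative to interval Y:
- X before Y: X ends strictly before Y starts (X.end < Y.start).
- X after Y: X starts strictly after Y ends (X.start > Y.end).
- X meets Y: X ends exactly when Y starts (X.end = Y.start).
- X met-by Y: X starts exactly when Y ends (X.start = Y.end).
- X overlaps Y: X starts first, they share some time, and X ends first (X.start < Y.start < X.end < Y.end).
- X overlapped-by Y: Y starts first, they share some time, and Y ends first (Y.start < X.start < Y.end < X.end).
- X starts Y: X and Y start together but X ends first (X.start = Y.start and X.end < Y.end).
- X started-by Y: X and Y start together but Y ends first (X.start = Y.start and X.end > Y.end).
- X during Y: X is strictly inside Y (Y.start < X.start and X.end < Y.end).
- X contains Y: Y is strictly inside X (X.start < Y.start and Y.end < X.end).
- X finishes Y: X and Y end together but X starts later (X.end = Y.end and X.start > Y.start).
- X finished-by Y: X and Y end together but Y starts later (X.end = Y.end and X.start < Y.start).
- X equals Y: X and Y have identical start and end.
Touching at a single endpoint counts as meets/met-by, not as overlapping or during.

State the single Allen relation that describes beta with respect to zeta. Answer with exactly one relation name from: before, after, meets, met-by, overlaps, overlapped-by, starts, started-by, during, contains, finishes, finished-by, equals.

beta = [Tue 13:00, Thu 17:00]; zeta = [Wed 11:00, Fri 15:00].
Compare endpoints: beta.start < zeta.start, beta.start < zeta.end, beta.end > zeta.start, beta.end < zeta.end.
That pattern is 'overlaps'.

overlaps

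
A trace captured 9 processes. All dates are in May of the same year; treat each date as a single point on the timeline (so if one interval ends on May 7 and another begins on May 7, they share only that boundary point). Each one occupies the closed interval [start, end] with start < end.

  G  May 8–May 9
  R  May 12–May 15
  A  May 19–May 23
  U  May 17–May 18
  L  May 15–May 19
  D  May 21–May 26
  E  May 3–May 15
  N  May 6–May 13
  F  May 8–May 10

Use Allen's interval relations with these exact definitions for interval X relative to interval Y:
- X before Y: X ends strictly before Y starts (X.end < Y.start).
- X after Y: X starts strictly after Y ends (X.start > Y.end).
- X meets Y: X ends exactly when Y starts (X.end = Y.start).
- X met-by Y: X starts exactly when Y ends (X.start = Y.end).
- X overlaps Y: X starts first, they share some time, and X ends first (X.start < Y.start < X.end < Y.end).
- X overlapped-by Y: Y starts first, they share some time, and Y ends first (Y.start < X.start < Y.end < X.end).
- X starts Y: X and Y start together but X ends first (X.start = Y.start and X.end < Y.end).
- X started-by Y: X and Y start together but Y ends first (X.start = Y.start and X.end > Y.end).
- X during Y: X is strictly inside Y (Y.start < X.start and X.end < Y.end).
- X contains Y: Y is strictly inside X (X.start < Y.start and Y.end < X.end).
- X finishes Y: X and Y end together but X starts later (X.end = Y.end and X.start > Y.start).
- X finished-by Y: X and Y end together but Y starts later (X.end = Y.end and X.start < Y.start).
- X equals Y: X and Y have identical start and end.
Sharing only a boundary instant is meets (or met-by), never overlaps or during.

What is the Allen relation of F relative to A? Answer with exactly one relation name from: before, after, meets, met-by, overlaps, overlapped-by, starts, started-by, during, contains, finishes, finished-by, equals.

before

F = [May 8, May 10]; A = [May 19, May 23].
Compare endpoints: F.start < A.start, F.start < A.end, F.end < A.start, F.end < A.end.
That pattern is 'before'.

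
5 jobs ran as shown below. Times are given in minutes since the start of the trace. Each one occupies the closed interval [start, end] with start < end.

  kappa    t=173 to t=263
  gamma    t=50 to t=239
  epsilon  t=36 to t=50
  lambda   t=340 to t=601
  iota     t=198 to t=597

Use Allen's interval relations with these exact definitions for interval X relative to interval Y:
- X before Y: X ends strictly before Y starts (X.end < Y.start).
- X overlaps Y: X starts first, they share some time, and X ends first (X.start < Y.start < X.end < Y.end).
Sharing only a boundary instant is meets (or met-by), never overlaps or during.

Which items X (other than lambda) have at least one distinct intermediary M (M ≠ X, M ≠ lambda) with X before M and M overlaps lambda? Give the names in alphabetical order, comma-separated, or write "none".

Target lambda = [t=340, t=601].
Intermediaries M with M overlaps lambda: iota.
Via iota — items with X before iota: epsilon.
Union: epsilon.

epsilon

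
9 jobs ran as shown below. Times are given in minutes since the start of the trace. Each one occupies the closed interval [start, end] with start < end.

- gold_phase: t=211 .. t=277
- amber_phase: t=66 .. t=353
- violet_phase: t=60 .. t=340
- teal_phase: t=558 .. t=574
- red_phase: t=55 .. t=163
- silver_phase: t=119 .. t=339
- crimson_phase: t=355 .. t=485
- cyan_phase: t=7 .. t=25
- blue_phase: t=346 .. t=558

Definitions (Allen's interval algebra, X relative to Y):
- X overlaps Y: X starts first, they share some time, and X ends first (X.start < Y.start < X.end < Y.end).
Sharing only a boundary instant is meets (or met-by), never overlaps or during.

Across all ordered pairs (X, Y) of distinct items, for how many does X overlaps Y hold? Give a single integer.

5

Checking all 72 ordered pairs for relation 'overlaps'; matching pairs in alphabetical order:
(amber_phase, blue_phase): amber_phase overlaps blue_phase ✓
(red_phase, amber_phase): red_phase overlaps amber_phase ✓
(red_phase, silver_phase): red_phase overlaps silver_phase ✓
(red_phase, violet_phase): red_phase overlaps violet_phase ✓
(violet_phase, amber_phase): violet_phase overlaps amber_phase ✓
Count: 5.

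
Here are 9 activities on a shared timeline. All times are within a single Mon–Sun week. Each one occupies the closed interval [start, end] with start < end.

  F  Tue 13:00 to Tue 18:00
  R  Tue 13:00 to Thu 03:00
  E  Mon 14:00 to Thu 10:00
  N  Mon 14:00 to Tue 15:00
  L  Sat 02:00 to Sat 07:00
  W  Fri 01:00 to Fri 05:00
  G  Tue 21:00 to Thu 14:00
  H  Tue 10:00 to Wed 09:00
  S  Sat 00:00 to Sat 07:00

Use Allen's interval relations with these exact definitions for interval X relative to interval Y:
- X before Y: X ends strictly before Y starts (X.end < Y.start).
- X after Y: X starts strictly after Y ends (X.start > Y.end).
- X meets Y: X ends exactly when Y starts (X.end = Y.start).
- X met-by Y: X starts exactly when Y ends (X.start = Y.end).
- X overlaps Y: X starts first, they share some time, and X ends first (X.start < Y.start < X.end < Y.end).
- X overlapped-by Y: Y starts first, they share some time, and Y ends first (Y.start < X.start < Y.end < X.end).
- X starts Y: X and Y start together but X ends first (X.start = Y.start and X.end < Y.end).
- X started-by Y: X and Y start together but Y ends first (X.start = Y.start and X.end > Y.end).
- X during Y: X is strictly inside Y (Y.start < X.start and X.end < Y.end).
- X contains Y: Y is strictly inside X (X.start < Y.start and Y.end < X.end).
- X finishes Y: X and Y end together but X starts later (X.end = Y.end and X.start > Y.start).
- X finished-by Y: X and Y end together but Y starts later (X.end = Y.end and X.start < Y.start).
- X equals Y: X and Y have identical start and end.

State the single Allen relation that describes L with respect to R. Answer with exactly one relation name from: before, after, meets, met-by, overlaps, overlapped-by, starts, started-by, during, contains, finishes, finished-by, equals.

after

L = [Sat 02:00, Sat 07:00]; R = [Tue 13:00, Thu 03:00].
Compare endpoints: L.start > R.start, L.start > R.end, L.end > R.start, L.end > R.end.
That pattern is 'after'.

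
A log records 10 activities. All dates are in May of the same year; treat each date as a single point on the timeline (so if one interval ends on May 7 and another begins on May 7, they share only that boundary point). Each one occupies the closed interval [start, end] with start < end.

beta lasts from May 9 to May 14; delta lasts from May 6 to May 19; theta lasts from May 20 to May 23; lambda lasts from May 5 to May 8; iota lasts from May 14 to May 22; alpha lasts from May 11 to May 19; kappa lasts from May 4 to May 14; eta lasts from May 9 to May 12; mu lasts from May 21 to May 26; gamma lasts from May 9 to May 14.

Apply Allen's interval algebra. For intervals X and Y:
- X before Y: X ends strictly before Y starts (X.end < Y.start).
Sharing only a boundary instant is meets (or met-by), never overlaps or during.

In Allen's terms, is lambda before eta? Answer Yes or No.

lambda = [May 5, May 8], eta = [May 9, May 12].
Actual relation of lambda to eta: before.
Asked whether 'before' holds → Yes.

Yes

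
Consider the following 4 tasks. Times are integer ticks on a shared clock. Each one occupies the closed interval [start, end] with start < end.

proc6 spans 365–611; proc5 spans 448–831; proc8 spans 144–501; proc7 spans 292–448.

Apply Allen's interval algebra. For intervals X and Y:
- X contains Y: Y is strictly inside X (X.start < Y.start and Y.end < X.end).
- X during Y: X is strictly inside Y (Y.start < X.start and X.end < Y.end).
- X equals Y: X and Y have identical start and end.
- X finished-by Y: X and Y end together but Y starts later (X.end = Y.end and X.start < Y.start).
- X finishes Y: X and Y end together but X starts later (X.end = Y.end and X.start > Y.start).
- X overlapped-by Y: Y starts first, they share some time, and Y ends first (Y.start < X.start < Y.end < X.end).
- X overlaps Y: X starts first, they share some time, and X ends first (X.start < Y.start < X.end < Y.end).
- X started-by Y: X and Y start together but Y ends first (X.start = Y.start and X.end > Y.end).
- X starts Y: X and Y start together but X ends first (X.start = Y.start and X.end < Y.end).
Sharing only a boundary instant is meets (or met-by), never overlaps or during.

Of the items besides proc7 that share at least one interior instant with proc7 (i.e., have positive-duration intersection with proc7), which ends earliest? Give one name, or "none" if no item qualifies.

proc8

Target proc7 = [292, 448].
proc5 [448, 831] → met-by → excluded.
proc6 [365, 611] → overlapped-by → candidate.
proc8 [144, 501] → contains → candidate.
Among candidates, earliest end is 501 → proc8.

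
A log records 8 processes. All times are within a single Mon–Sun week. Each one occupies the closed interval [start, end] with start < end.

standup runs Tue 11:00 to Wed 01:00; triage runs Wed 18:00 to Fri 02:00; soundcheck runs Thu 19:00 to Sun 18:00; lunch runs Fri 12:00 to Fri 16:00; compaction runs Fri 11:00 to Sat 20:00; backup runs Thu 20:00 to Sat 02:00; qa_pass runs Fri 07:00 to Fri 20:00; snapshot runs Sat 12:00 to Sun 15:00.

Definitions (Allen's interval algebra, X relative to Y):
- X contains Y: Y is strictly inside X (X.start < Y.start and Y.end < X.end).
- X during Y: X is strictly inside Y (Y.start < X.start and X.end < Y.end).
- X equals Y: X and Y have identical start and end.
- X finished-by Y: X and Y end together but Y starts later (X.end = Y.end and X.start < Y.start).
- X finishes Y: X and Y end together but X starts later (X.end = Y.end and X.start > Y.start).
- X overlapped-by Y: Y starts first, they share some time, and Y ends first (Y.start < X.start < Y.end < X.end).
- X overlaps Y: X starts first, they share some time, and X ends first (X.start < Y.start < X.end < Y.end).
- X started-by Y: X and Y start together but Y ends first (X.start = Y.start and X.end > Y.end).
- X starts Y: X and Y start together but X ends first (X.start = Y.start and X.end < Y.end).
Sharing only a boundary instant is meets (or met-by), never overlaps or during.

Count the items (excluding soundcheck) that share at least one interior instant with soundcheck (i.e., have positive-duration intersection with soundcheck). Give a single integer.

Target soundcheck = [Thu 19:00, Sun 18:00].
backup [Thu 20:00, Sat 02:00] → during → counts.
compaction [Fri 11:00, Sat 20:00] → during → counts.
lunch [Fri 12:00, Fri 16:00] → during → counts.
qa_pass [Fri 07:00, Fri 20:00] → during → counts.
snapshot [Sat 12:00, Sun 15:00] → during → counts.
standup [Tue 11:00, Wed 01:00] → before → no.
triage [Wed 18:00, Fri 02:00] → overlaps → counts.
Total: 6.

6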